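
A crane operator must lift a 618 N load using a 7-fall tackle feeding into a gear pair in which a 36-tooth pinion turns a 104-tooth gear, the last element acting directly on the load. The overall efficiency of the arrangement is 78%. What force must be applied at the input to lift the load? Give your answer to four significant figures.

Block-and-tackle MA = number of supporting rope parts = 7.
Gear pair MA = 104/36 = 2.8889.
Combined ideal MA = 7 × 2.8889 = 20.222.
Actual MA = 20.222 × 0.78 = 15.773.
Effort = load / actual MA = 618 / 15.773 = 39.18 N.

39.18 N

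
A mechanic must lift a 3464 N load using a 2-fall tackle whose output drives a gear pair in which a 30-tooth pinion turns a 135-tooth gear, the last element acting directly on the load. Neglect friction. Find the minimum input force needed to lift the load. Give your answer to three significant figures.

Block-and-tackle MA = number of supporting rope parts = 2.
Gear pair MA = 135/30 = 4.5.
Combined ideal MA = 2 × 4.5 = 9.
Effort = load / MA = 3464 / 9 = 384.89 N.

385 N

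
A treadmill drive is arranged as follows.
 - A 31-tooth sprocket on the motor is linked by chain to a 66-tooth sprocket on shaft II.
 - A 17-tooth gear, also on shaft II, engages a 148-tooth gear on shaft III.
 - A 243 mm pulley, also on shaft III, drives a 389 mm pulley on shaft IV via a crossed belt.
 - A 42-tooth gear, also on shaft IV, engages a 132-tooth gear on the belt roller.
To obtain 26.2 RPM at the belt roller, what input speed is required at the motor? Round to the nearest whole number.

2443 RPM

Overall ratio R = 2.129 × 8.7059 × 1.6008 × 3.1429 = 93.253.
Required input speed = output speed × R = 26.2 × 93.253 = 2443.2 RPM.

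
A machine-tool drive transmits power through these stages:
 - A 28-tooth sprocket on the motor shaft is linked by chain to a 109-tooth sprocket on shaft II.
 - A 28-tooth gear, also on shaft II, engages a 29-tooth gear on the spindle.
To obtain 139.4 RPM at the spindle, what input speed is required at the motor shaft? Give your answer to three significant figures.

Overall ratio R = 3.8929 × 1.0357 = 4.0319.
Required input speed = output speed × R = 139.4 × 4.0319 = 562.05 RPM.

562 RPM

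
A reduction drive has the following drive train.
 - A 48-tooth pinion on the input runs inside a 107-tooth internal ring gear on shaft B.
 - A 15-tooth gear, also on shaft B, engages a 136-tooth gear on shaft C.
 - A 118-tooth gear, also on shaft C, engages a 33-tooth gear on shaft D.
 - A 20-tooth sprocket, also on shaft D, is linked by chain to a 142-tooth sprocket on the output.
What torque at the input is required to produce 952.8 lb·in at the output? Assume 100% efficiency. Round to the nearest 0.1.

Overall ratio R = 2.2292 × 9.0667 × 0.27966 × 7.1 = 40.131.
Input torque = output torque / R = 952.8 / 40.131 = 23.742 lb·in.

23.7 lb·in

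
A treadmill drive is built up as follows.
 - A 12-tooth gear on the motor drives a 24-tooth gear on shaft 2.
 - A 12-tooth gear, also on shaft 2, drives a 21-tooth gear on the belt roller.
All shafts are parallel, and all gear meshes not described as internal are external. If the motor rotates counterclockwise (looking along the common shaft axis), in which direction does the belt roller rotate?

counterclockwise

the motor → shaft 2: external mesh, 1 reversal → CW.
shaft 2 → the belt roller: external mesh, 1 reversal → CCW.
2 reversals in total — an even number — so the belt roller turns the same way as the motor.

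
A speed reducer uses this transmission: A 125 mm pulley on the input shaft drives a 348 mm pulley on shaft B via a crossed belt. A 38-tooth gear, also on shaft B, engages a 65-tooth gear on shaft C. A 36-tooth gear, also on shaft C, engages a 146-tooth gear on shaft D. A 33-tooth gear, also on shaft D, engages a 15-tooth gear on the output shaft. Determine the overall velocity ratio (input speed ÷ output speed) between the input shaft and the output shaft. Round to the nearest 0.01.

8.78

Each stage contributes driven/driver: belt 348/125 = 2.784, gear mesh 65/38 = 1.7105, gear mesh 146/36 = 4.0556, gear mesh 15/33 = 0.45455.
Overall: 2.784 × 1.7105 × 4.0556 × 0.45455 = 8.7786.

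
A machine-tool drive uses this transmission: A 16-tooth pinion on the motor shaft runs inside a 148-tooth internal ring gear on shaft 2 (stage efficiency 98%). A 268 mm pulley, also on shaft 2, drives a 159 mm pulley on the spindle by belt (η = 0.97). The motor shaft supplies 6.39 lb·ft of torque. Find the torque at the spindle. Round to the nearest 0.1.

33.3 lb·ft

internal gear 148/16 = 9.25 → τ = 6.39·9.25·0.98 = 57.925 lb·ft
belt 159/268 = 0.59328 → τ = 57.925·0.59328·0.97 = 33.335 lb·ft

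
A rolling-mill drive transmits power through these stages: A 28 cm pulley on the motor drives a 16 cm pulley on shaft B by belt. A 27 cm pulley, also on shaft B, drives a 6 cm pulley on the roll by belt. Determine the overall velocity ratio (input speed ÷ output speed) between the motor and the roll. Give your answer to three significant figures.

Each stage contributes driven/driver: belt 16/28 = 0.57143, belt 6/27 = 0.22222.
Overall: 0.57143 × 0.22222 = 0.12698.

0.127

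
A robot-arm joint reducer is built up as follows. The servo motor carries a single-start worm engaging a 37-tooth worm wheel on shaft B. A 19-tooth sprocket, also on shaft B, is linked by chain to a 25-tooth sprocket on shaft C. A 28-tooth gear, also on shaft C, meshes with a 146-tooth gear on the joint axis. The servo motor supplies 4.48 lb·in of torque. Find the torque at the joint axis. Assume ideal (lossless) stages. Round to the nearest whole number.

Worm: ratio = 37/1 = 37; torque at shaft B = 4.48 × 37 = 165.76 lb·in.
Chain: ratio = 25/19 = 1.3158; torque at shaft C = 165.76 × 1.3158 = 218.11 lb·in.
Gear mesh: ratio = 146/28 = 5.2143; torque at the joint axis = 218.11 × 5.2143 = 1137.3 lb·in.

1137 lb·in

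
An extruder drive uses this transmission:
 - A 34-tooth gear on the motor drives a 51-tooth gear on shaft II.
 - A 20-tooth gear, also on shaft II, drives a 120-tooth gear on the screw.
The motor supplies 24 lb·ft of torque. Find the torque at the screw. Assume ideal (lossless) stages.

Gear mesh: ratio = 51/34 = 1.5; torque at shaft II = 24 × 1.5 = 36 lb·ft.
Gear mesh: ratio = 120/20 = 6; torque at the screw = 36 × 6 = 216 lb·ft.

216 lb·ft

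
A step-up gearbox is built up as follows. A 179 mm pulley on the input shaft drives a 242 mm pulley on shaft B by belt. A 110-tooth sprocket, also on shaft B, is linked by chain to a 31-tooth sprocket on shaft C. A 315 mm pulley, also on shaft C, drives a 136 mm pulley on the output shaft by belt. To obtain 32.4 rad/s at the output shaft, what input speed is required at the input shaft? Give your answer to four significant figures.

Overall ratio R = 1.352 × 0.28182 × 0.43175 = 0.1645.
Required input speed = output speed × R = 32.4 × 0.1645 = 5.3297 rad/s.

5.330 rad/s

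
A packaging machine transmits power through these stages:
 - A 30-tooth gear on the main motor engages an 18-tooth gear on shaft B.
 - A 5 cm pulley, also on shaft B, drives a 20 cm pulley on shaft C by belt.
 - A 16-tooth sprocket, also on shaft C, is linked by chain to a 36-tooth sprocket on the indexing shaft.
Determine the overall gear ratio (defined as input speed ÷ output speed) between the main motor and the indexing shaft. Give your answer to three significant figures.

Each stage contributes driven/driver: gear mesh 18/30 = 0.6, belt 20/5 = 4, chain 36/16 = 2.25.
Overall: 0.6 × 4 × 2.25 = 5.4.

5.40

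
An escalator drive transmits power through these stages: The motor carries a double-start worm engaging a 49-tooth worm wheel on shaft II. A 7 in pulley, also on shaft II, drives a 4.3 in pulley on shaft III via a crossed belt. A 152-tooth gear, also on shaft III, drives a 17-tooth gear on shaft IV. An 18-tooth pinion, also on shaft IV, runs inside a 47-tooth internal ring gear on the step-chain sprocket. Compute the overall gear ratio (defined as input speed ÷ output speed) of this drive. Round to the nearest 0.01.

Each stage contributes driven/driver: worm 49/2 = 24.5, belt 4.3/7 = 0.61429, gear mesh 17/152 = 0.11184, internal gear 47/18 = 2.6111.
Overall: 24.5 × 0.61429 × 0.11184 × 2.6111 = 4.3951.

4.40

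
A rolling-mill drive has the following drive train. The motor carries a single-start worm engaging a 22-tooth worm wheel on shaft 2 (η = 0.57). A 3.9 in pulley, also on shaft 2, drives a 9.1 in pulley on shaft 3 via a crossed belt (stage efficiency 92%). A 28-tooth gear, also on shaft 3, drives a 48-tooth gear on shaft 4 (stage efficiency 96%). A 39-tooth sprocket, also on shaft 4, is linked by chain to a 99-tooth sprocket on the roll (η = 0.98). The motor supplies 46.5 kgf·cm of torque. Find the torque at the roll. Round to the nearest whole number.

After the worm (22/1): 46.5 × 22 × 0.57 = 583.11 kgf·cm
After the belt (9.1/3.9): 583.11 × 2.3333 × 0.92 = 1251.7 kgf·cm
After the gear mesh (48/28): 1251.7 × 1.7143 × 0.96 = 2060 kgf·cm
After the chain (99/39): 2060 × 2.5385 × 0.98 = 5124.7 kgf·cm

5125 kgf·cm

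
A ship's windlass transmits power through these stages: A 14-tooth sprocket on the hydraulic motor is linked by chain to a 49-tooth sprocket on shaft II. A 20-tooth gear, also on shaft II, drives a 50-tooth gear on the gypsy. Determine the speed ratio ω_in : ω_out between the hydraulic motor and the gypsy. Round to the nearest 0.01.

Each stage contributes driven/driver: chain 49/14 = 3.5, gear mesh 50/20 = 2.5.
Overall: 3.5 × 2.5 = 8.75.

8.75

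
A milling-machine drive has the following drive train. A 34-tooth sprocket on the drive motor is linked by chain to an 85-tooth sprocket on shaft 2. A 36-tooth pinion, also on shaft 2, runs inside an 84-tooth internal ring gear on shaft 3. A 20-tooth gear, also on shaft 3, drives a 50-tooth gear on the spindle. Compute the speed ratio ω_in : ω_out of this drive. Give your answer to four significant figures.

Each stage contributes driven/driver: chain 85/34 = 2.5, internal gear 84/36 = 2.3333, gear mesh 50/20 = 2.5.
Overall: 2.5 × 2.3333 × 2.5 = 14.583.

14.58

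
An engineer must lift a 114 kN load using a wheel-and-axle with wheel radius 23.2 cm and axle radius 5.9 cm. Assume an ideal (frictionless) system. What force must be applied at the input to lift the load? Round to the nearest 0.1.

Wheel-and-axle MA = R/r = 23.2/5.9 = 3.9322.
Effort = load / MA = 114 / 3.9322 = 28.991 kN.

29.0 kN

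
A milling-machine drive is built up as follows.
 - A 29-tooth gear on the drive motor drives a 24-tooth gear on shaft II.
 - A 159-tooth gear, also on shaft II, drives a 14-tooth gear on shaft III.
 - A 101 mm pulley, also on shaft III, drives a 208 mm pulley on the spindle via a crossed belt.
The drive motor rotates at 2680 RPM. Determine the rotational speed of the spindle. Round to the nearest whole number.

17859 RPM

the drive motor → shaft II (gear mesh, 24/29): 2680 ÷ 0.82759 = 3238.3 RPM
shaft II → shaft III (gear mesh, 14/159): 3238.3 ÷ 0.08805 = 36778 RPM
shaft III → the spindle (belt, 208/101): 36778 ÷ 2.0594 = 17859 RPM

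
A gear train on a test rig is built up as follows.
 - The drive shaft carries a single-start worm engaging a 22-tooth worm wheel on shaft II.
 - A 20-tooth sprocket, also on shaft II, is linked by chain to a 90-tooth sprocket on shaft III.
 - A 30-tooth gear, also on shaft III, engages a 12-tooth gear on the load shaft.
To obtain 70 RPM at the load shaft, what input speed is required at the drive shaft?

Overall ratio R = 22 × 4.5 × 0.4 = 39.6.
Required input speed = output speed × R = 70 × 39.6 = 2772 RPM.

2772 RPM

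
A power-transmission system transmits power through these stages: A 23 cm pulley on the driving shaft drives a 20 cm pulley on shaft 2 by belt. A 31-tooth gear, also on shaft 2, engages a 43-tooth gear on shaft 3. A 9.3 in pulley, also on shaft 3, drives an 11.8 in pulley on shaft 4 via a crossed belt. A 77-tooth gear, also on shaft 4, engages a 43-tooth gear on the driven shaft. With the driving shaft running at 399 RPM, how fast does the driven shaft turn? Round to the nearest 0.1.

466.9 RPM

belt 20/23 = 0.86957 → 399/0.86957 = 458.85 RPM
gear mesh 43/31 = 1.3871 → 458.85/1.3871 = 330.8 RPM
belt 11.8/9.3 = 1.2688 → 330.8/1.2688 = 260.71 RPM
gear mesh 43/77 = 0.55844 → 260.71/0.55844 = 466.86 RPM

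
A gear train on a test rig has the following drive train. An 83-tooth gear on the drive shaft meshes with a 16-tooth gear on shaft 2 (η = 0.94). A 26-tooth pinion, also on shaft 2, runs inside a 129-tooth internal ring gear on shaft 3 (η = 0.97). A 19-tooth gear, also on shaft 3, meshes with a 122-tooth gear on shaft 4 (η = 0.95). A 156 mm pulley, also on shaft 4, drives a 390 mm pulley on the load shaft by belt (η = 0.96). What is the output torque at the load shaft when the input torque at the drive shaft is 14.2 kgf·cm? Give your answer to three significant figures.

181 kgf·cm

gear mesh 16/83 = 0.19277 → τ = 14.2·0.19277·0.94 = 2.5731 kgf·cm
internal gear 129/26 = 4.9615 → τ = 2.5731·4.9615·0.97 = 12.384 kgf·cm
gear mesh 122/19 = 6.4211 → τ = 12.384·6.4211·0.95 = 75.54 kgf·cm
belt 390/156 = 2.5 → τ = 75.54·2.5·0.96 = 181.3 kgf·cm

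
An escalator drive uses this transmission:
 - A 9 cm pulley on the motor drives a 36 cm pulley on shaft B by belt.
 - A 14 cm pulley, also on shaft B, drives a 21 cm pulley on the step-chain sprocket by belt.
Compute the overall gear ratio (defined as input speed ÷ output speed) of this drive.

6

Each stage contributes driven/driver: belt 36/9 = 4, belt 21/14 = 1.5.
Overall: 4 × 1.5 = 6.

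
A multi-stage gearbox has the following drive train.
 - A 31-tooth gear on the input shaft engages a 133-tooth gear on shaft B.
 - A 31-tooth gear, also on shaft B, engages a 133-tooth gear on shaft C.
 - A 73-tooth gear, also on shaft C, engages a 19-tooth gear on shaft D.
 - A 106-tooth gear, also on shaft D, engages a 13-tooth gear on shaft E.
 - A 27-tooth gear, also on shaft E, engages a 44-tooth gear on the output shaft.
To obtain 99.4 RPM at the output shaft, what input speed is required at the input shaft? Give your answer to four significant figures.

Overall ratio R = 4.2903 × 4.2903 × 0.26027 × 0.12264 × 1.6296 = 0.9575.
Required input speed = output speed × R = 99.4 × 0.9575 = 95.175 RPM.

95.18 RPM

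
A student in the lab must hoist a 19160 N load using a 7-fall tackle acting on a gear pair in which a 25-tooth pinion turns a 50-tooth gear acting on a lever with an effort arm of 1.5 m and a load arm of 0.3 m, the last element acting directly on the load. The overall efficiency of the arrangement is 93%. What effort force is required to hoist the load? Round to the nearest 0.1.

Block-and-tackle MA = number of supporting rope parts = 7.
Gear pair MA = 50/25 = 2.
Lever MA = effort arm / load arm = 1.5/0.3 = 5.
Combined ideal MA = 7 × 2 × 5 = 70.
Actual MA = 70 × 0.93 = 65.1.
Effort = load / actual MA = 19160 / 65.1 = 294.32 N.

294.3 N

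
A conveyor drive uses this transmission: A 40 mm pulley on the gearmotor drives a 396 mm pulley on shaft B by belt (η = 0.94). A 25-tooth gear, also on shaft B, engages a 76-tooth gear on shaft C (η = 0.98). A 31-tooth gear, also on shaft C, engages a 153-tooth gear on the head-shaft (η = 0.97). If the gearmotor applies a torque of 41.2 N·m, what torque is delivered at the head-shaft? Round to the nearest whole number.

After the belt (396/40): 41.2 × 9.9 × 0.94 = 383.41 N·m
After the gear mesh (76/25): 383.41 × 3.04 × 0.98 = 1142.2 N·m
After the gear mesh (153/31): 1142.2 × 4.9355 × 0.97 = 5468.4 N·m

5468 N·m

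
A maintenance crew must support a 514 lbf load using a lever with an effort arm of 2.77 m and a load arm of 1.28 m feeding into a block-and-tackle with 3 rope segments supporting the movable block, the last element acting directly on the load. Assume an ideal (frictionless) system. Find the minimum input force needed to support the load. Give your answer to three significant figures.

79.2 lbf

Lever MA = effort arm / load arm = 2.77/1.28 = 2.1641.
Block-and-tackle MA = number of supporting rope parts = 3.
Combined ideal MA = 2.1641 × 3 = 6.4922.
Effort = load / MA = 514 / 6.4922 = 79.172 lbf.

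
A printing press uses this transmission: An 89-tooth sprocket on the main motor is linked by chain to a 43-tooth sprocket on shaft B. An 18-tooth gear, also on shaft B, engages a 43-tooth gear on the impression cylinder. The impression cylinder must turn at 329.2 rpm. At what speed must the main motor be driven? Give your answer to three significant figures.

Overall ratio R = 0.48315 × 2.3889 = 1.1542.
Required input speed = output speed × R = 329.2 × 1.1542 = 379.96 rpm.

380 rpm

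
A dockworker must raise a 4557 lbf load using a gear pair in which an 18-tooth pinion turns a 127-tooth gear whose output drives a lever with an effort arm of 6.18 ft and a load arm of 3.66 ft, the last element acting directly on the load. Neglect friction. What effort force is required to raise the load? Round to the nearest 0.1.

Gear pair MA = 127/18 = 7.0556.
Lever MA = effort arm / load arm = 6.18/3.66 = 1.6885.
Combined ideal MA = 7.0556 × 1.6885 = 11.913.
Effort = load / MA = 4557 / 11.913 = 382.51 lbf.

382.5 lbf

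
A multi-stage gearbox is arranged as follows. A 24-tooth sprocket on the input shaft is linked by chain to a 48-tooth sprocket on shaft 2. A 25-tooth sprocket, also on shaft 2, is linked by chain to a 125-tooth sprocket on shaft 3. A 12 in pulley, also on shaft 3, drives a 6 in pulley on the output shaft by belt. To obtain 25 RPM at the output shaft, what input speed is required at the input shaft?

125 RPM

Overall ratio R = 2 × 5 × 0.5 = 5.
Required input speed = output speed × R = 25 × 5 = 125 RPM.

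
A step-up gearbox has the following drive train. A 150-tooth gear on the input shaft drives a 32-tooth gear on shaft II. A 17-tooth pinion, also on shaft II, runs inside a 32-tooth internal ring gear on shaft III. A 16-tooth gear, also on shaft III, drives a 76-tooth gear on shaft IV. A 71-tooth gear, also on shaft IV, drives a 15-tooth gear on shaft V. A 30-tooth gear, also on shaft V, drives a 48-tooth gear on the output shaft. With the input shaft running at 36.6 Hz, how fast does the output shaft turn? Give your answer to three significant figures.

56.8 Hz

Gear mesh: ratio = 32/150 = 0.21333, so shaft II turns at 36.6 / 0.21333 = 171.56 Hz.
Internal gear: ratio = 32/17 = 1.8824, so shaft III turns at 171.56 / 1.8824 = 91.143 Hz.
Gear mesh: ratio = 76/16 = 4.75, so shaft IV turns at 91.143 / 4.75 = 19.188 Hz.
Gear mesh: ratio = 15/71 = 0.21127, so shaft V turns at 19.188 / 0.21127 = 90.823 Hz.
Gear mesh: ratio = 48/30 = 1.6, so the output shaft turns at 90.823 / 1.6 = 56.764 Hz.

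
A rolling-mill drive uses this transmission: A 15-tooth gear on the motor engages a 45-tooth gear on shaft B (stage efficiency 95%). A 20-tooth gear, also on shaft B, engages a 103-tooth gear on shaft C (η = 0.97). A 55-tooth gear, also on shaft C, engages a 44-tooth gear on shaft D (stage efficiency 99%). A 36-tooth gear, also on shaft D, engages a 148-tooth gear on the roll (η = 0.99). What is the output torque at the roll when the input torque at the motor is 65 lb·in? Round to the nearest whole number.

After the gear mesh (45/15): 65 × 3 × 0.95 = 185.25 lb·in
After the gear mesh (103/20): 185.25 × 5.15 × 0.97 = 925.42 lb·in
After the gear mesh (44/55): 925.42 × 0.8 × 0.99 = 732.93 lb·in
After the gear mesh (148/36): 732.93 × 4.1111 × 0.99 = 2983 lb·in

2983 lb·in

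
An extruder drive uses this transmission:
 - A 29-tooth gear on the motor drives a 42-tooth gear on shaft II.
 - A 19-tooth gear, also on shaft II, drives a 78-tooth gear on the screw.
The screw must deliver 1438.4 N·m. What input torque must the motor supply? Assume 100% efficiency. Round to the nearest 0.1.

241.9 N·m

Overall ratio R = 1.4483 × 4.1053 = 5.9456.
Input torque = output torque / R = 1438.4 / 5.9456 = 241.93 N·m.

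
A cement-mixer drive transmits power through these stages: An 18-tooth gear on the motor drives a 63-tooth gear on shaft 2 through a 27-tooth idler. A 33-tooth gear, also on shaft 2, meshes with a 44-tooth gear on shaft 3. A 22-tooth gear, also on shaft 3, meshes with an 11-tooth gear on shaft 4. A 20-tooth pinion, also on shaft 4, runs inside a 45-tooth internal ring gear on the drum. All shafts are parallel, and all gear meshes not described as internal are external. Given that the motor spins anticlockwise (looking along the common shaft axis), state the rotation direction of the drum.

anticlockwise

the motor → shaft 2: driver → idler → driven is 2 external meshes, 2 reversals → CCW.
shaft 2 → shaft 3: external mesh, 1 reversal → CW.
shaft 3 → shaft 4: external mesh, 1 reversal → CCW.
shaft 4 → the drum: internal mesh, same direction → CCW.
4 reversals in total — an even number — so the drum turns the same way as the motor.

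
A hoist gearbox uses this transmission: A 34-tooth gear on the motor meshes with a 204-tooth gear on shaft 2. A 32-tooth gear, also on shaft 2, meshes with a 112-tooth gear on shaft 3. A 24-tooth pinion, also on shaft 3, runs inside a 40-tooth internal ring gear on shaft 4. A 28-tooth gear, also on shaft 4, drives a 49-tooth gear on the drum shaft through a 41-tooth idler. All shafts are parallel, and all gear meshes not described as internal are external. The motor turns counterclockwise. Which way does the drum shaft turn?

counterclockwise

the motor → shaft 2: external mesh, 1 reversal → CW.
shaft 2 → shaft 3: external mesh, 1 reversal → CCW.
shaft 3 → shaft 4: internal mesh, same direction → CCW.
shaft 4 → the drum shaft: driver → idler → driven is 2 external meshes, 2 reversals → CCW.
4 reversals in total — an even number — so the drum shaft turns the same way as the motor.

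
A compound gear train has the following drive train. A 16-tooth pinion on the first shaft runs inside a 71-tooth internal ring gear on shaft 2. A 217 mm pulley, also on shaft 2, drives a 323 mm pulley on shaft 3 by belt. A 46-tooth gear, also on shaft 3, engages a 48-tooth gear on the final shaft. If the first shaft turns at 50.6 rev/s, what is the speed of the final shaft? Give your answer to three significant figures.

the first shaft → shaft 2 (internal gear, 71/16): 50.6 ÷ 4.4375 = 11.403 rev/s
shaft 2 → shaft 3 (belt, 323/217): 11.403 ÷ 1.4885 = 7.6607 rev/s
shaft 3 → the final shaft (gear mesh, 48/46): 7.6607 ÷ 1.0435 = 7.3415 rev/s

7.34 rev/s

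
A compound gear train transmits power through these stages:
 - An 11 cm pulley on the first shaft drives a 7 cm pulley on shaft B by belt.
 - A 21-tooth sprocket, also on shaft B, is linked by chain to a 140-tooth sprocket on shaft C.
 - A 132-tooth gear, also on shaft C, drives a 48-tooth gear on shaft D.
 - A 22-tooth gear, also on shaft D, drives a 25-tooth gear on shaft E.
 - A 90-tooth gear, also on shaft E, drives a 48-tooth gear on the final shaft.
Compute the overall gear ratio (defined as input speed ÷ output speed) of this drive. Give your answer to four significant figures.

Each stage contributes driven/driver: belt 7/11 = 0.63636, chain 140/21 = 6.6667, gear mesh 48/132 = 0.36364, gear mesh 25/22 = 1.1364, gear mesh 48/90 = 0.53333.
Overall: 0.63636 × 6.6667 × 0.36364 × 1.1364 × 0.53333 = 0.93497.

0.9350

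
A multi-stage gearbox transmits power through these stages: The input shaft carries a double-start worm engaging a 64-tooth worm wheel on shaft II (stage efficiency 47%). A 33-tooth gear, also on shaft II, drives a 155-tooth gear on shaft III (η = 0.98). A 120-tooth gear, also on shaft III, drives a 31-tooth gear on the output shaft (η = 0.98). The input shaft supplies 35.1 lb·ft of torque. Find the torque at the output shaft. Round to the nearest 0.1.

615.2 lb·ft

Worm: ratio = 64/2 = 32; torque at shaft II = 35.1 × 32 × 0.47 = 527.9 lb·ft.
Gear mesh: ratio = 155/33 = 4.697; torque at shaft III = 527.9 × 4.697 × 0.98 = 2430 lb·ft.
Gear mesh: ratio = 31/120 = 0.25833; torque at the output shaft = 2430 × 0.25833 × 0.98 = 615.18 lb·ft.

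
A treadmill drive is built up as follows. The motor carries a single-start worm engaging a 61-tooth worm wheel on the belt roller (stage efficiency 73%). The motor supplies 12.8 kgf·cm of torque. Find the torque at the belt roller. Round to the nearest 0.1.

Worm: ratio = 61/1 = 61; torque at the belt roller = 12.8 × 61 × 0.73 = 569.98 kgf·cm.

570.0 kgf·cm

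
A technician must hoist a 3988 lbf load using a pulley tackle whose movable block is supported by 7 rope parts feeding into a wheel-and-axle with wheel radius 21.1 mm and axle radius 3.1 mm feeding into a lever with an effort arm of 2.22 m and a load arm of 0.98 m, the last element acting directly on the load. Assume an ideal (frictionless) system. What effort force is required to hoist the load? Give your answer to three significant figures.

Block-and-tackle MA = number of supporting rope parts = 7.
Wheel-and-axle MA = R/r = 21.1/3.1 = 6.8065.
Lever MA = effort arm / load arm = 2.22/0.98 = 2.2653.
Combined ideal MA = 7 × 6.8065 × 2.2653 = 107.93.
Effort = load / MA = 3988 / 107.93 = 36.95 lbf.

36.9 lbf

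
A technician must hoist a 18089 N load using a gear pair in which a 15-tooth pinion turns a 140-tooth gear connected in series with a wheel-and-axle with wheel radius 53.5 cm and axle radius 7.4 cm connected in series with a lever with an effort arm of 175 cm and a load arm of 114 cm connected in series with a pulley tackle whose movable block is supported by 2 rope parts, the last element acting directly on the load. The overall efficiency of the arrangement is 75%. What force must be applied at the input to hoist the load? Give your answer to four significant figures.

Gear pair MA = 140/15 = 9.3333.
Wheel-and-axle MA = R/r = 53.5/7.4 = 7.2297.
Lever MA = effort arm / load arm = 175/114 = 1.5351.
Block-and-tackle MA = number of supporting rope parts = 2.
Combined ideal MA = 9.3333 × 7.2297 × 1.5351 × 2 = 207.17.
Actual MA = 207.17 × 0.75 = 155.38.
Effort = load / actual MA = 18089 / 155.38 = 116.42 N.

116.4 N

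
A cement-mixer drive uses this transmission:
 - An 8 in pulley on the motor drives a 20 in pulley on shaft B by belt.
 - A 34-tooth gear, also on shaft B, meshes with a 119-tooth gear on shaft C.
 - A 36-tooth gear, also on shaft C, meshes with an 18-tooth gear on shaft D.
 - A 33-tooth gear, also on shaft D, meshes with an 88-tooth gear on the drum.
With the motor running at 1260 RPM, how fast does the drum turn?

108 RPM

belt 20/8 = 2.5 → 1260/2.5 = 504 RPM
gear mesh 119/34 = 3.5 → 504/3.5 = 144 RPM
gear mesh 18/36 = 0.5 → 144/0.5 = 288 RPM
gear mesh 88/33 = 2.6667 → 288/2.6667 = 108 RPM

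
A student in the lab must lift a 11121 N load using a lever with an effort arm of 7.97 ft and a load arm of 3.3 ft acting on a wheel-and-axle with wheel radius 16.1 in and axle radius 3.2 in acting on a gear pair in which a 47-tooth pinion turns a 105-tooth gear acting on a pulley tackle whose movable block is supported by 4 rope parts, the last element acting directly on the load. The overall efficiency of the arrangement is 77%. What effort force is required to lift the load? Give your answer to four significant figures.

Lever MA = effort arm / load arm = 7.97/3.3 = 2.4152.
Wheel-and-axle MA = R/r = 16.1/3.2 = 5.0312.
Gear pair MA = 105/47 = 2.234.
Block-and-tackle MA = number of supporting rope parts = 4.
Combined ideal MA = 2.4152 × 5.0312 × 2.234 × 4 = 108.59.
Actual MA = 108.59 × 0.77 = 83.611.
Effort = load / actual MA = 11121 / 83.611 = 133.01 N.

133.0 N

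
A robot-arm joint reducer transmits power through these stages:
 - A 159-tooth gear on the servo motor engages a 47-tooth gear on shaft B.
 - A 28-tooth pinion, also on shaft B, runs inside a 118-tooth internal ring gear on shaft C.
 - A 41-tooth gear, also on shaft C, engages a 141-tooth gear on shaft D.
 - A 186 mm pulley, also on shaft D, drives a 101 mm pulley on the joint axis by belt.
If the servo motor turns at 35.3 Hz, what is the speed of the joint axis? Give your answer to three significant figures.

gear mesh 47/159 = 0.2956 → 35.3/0.2956 = 119.42 Hz
internal gear 118/28 = 4.2143 → 119.42/4.2143 = 28.337 Hz
gear mesh 141/41 = 3.439 → 28.337/3.439 = 8.2398 Hz
belt 101/186 = 0.54301 → 8.2398/0.54301 = 15.174 Hz

15.2 Hz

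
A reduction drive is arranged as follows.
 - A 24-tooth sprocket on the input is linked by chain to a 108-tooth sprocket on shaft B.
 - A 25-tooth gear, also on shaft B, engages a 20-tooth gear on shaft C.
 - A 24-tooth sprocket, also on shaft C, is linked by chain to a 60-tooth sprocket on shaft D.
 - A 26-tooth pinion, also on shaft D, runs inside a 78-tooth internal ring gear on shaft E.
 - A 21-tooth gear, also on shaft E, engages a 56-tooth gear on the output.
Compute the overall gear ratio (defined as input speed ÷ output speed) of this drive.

72

Each stage contributes driven/driver: chain 108/24 = 4.5, gear mesh 20/25 = 0.8, chain 60/24 = 2.5, internal gear 78/26 = 3, gear mesh 56/21 = 2.6667.
Overall: 4.5 × 0.8 × 2.5 × 3 × 2.6667 = 72.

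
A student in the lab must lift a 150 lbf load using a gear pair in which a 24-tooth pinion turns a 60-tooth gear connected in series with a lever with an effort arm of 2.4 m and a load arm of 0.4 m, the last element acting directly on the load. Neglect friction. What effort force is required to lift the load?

10 lbf

Gear pair MA = 60/24 = 2.5.
Lever MA = effort arm / load arm = 2.4/0.4 = 6.
Combined ideal MA = 2.5 × 6 = 15.
Effort = load / MA = 150 / 15 = 10 lbf.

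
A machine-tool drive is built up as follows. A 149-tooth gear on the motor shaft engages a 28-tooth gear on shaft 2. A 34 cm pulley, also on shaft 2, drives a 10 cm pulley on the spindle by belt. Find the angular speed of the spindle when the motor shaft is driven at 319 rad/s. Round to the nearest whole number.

gear mesh 28/149 = 0.18792 → 319/0.18792 = 1697.5 rad/s
belt 10/34 = 0.29412 → 1697.5/0.29412 = 5771.6 rad/s

5772 rad/s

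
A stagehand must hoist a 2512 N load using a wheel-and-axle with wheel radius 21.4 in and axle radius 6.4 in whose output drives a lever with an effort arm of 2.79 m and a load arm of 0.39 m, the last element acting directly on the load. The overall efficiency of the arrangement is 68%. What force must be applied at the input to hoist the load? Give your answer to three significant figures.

Wheel-and-axle MA = R/r = 21.4/6.4 = 3.3437.
Lever MA = effort arm / load arm = 2.79/0.39 = 7.1538.
Combined ideal MA = 3.3437 × 7.1538 = 23.921.
Actual MA = 23.921 × 0.68 = 16.266.
Effort = load / actual MA = 2512 / 16.266 = 154.43 N.

154 N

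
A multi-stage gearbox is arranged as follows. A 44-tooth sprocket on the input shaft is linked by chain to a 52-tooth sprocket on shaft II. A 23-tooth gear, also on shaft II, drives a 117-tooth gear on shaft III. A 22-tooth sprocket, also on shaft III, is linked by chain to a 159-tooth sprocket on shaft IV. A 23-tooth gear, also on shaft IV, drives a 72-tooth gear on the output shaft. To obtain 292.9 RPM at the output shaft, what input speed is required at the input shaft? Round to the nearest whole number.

Overall ratio R = 1.1818 × 5.087 × 7.2273 × 3.1304 = 136.02.
Required input speed = output speed × R = 292.9 × 136.02 = 39839 RPM.

39839 RPM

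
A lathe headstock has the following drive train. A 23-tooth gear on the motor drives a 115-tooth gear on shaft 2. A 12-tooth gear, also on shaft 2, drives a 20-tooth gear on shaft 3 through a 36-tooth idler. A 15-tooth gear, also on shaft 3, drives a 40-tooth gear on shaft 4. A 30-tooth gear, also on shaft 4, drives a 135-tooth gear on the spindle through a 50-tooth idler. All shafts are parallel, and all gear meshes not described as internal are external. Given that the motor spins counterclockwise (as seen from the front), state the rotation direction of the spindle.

counterclockwise

the motor → shaft 2: external mesh, 1 reversal → CW.
shaft 2 → shaft 3: driver → idler → driven is 2 external meshes, 2 reversals → CW.
shaft 3 → shaft 4: external mesh, 1 reversal → CCW.
shaft 4 → the spindle: driver → idler → driven is 2 external meshes, 2 reversals → CCW.
6 reversals in total — an even number — so the spindle turns the same way as the motor.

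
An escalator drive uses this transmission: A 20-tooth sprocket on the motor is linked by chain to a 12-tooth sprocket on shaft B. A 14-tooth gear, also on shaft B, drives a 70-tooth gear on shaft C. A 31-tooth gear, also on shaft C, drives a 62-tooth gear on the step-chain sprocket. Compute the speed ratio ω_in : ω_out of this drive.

Each stage contributes driven/driver: chain 12/20 = 0.6, gear mesh 70/14 = 5, gear mesh 62/31 = 2.
Overall: 0.6 × 5 × 2 = 6.

6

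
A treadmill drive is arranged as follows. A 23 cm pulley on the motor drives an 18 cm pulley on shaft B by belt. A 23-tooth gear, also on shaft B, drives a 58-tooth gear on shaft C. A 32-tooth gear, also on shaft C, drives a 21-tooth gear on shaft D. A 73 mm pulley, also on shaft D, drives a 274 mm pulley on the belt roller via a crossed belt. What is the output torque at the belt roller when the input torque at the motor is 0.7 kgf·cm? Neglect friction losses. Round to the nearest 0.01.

3.40 kgf·cm

Belt: ratio = 18/23 = 0.78261; torque at shaft B = 0.7 × 0.78261 = 0.54783 kgf·cm.
Gear mesh: ratio = 58/23 = 2.5217; torque at shaft C = 0.54783 × 2.5217 = 1.3815 kgf·cm.
Gear mesh: ratio = 21/32 = 0.65625; torque at shaft D = 1.3815 × 0.65625 = 0.90659 kgf·cm.
Belt: ratio = 274/73 = 3.7534; torque at the belt roller = 0.90659 × 3.7534 = 3.4028 kgf·cm.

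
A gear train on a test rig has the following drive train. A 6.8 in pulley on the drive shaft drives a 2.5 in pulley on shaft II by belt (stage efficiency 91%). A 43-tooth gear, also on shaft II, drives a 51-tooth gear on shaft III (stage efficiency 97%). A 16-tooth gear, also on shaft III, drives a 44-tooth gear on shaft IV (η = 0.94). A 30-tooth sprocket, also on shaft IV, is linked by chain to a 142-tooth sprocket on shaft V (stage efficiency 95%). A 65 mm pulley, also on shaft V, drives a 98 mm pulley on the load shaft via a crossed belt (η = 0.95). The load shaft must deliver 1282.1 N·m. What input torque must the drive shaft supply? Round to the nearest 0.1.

Overall ratio R = 0.36765 × 1.186 × 2.75 × 4.7333 × 1.5077 = 8.5575; overall efficiency η = 0.91 × 0.97 × 0.94 × 0.95 × 0.95 = 0.7488.
Input torque = output torque / (R × η) = 1282.1 / (8.5575 × 0.7488) = 200.07 N·m.

200.1 N·m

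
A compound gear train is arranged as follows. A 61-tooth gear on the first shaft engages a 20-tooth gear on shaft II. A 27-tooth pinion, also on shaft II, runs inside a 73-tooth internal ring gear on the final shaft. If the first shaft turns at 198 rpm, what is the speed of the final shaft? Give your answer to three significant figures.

223 rpm

the first shaft → shaft II (gear mesh, 20/61): 198 ÷ 0.32787 = 603.9 rpm
shaft II → the final shaft (internal gear, 73/27): 603.9 ÷ 2.7037 = 223.36 rpm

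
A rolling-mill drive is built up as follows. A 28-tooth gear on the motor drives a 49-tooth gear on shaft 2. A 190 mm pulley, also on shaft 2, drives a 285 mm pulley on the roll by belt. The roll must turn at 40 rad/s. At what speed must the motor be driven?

105 rad/s

Overall ratio R = 1.75 × 1.5 = 2.625.
Required input speed = output speed × R = 40 × 2.625 = 105 rad/s.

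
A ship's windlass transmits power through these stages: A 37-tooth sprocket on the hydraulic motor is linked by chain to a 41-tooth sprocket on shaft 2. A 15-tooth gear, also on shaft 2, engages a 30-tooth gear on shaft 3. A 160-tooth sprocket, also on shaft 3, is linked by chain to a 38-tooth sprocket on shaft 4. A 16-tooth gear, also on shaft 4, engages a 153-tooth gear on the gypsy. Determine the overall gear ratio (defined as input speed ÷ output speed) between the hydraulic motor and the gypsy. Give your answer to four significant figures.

Each stage contributes driven/driver: chain 41/37 = 1.1081, gear mesh 30/15 = 2, chain 38/160 = 0.2375, gear mesh 153/16 = 9.5625.
Overall: 1.1081 × 2 × 0.2375 × 9.5625 = 5.0332.

5.033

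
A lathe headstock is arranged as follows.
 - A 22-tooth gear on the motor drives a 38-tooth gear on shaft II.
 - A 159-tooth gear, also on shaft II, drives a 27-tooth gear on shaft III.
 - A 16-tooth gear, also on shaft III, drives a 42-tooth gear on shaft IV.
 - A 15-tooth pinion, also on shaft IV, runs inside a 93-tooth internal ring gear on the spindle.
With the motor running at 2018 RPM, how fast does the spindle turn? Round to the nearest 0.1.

the motor → shaft II (gear mesh, 38/22): 2018 ÷ 1.7273 = 1168.3 RPM
shaft II → shaft III (gear mesh, 27/159): 1168.3 ÷ 0.16981 = 6880.1 RPM
shaft III → shaft IV (gear mesh, 42/16): 6880.1 ÷ 2.625 = 2621 RPM
shaft IV → the spindle (internal gear, 93/15): 2621 ÷ 6.2 = 422.74 RPM

422.7 RPM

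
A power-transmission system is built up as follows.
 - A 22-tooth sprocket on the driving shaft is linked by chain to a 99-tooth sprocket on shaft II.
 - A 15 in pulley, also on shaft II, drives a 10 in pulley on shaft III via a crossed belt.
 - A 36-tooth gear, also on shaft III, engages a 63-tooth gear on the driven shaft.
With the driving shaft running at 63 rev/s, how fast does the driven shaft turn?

chain 99/22 = 4.5 → 63/4.5 = 14 rev/s
belt 10/15 = 0.66667 → 14/0.66667 = 21 rev/s
gear mesh 63/36 = 1.75 → 21/1.75 = 12 rev/s

12 rev/s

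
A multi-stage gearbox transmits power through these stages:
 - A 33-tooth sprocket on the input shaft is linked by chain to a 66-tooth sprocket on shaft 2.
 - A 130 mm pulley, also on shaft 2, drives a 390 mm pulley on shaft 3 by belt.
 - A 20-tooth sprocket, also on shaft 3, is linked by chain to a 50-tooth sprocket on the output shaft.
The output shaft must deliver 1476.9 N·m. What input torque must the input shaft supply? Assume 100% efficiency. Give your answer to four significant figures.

98.46 N·m

Overall ratio R = 2 × 3 × 2.5 = 15.
Input torque = output torque / R = 1476.9 / 15 = 98.46 N·m.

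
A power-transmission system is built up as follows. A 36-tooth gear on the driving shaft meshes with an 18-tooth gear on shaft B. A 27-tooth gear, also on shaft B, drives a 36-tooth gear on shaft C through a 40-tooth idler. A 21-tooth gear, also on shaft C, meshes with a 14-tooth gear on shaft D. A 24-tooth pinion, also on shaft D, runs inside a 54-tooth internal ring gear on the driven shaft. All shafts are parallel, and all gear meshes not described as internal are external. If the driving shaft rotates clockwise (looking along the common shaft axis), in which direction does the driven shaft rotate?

the driving shaft → shaft B: external mesh, 1 reversal → CCW.
shaft B → shaft C: driver → idler → driven is 2 external meshes, 2 reversals → CCW.
shaft C → shaft D: external mesh, 1 reversal → CW.
shaft D → the driven shaft: internal mesh, same direction → CW.
4 reversals in total — an even number — so the driven shaft turns the same way as the driving shaft.

clockwise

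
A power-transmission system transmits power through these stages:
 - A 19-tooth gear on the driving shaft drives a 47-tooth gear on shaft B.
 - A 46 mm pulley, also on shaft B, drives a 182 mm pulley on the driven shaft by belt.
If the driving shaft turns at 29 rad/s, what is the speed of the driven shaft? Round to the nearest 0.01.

2.96 rad/s

Gear mesh: ratio = 47/19 = 2.4737, so shaft B turns at 29 / 2.4737 = 11.723 rad/s.
Belt: ratio = 182/46 = 3.9565, so the driven shaft turns at 11.723 / 3.9565 = 2.9631 rad/s.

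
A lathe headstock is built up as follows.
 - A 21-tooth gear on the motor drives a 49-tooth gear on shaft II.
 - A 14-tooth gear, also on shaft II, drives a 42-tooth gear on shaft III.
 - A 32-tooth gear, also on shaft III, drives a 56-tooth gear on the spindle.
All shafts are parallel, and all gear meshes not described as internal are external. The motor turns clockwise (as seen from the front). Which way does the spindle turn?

counterclockwise

the motor → shaft II: external mesh, 1 reversal → CCW.
shaft II → shaft III: external mesh, 1 reversal → CW.
shaft III → the spindle: external mesh, 1 reversal → CCW.
3 reversals in total — an odd number — so the spindle turns opposite to the motor.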